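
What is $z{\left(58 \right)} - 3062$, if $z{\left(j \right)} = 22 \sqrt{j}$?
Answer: $-3062 + 22 \sqrt{58} \approx -2894.5$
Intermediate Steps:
$z{\left(58 \right)} - 3062 = 22 \sqrt{58} - 3062 = -3062 + 22 \sqrt{58}$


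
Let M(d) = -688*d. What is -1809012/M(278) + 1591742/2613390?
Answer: 629012101571/62480928120 ≈ 10.067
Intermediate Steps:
-1809012/M(278) + 1591742/2613390 = -1809012/((-688*278)) + 1591742/2613390 = -1809012/(-191264) + 1591742*(1/2613390) = -1809012*(-1/191264) + 795871/1306695 = 452253/47816 + 795871/1306695 = 629012101571/62480928120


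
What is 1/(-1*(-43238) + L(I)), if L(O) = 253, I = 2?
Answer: 1/43491 ≈ 2.2993e-5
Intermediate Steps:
1/(-1*(-43238) + L(I)) = 1/(-1*(-43238) + 253) = 1/(43238 + 253) = 1/43491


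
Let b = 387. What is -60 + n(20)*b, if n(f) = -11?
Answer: -4317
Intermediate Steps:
-60 + n(20)*b = -60 - 11*387 = -60 - 4257 = -4317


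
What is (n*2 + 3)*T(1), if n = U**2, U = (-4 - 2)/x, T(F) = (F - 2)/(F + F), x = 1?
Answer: -75/2 ≈ -37.500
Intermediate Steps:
T(F) = (-2 + F)/(2*F) (T(F) = (-2 + F)/((2*F)) = (-2 + F)*(1/(2*F)) = (-2 + F)/(2*F))
U = -6 (U = (-4 - 2)/1 = -6*1 = -6)
n = 36 (n = (-6)**2 = 36)
(n*2 + 3)*T(1) = (36*2 + 3)*((1/2)*(-2 + 1)/1) = (72 + 3)*((1/2)*1*(-1)) = 75*(-1/2) = -75/2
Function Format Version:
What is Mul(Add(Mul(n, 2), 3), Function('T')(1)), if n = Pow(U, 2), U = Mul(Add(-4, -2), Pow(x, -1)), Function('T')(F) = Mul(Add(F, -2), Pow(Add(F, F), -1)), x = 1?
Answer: Rational(-75, 2) ≈ -37.500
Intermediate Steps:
Function('T')(F) = Mul(Rational(1, 2), Pow(F, -1), Add(-2, F)) (Function('T')(F) = Mul(Add(-2, F), Pow(Mul(2, F), -1)) = Mul(Add(-2, F), Mul(Rational(1, 2), Pow(F, -1))) = Mul(Rational(1, 2), Pow(F, -1), Add(-2, F)))
U = -6 (U = Mul(Add(-4, -2), Pow(1, -1)) = Mul(-6, 1) = -6)
n = 36 (n = Pow(-6, 2) = 36)
Mul(Add(Mul(n, 2), 3), Function('T')(1)) = Mul(Add(Mul(36, 2), 3), Mul(Rational(1, 2), Pow(1, -1), Add(-2, 1))) = Mul(Add(72, 3), Mul(Rational(1, 2), 1, -1)) = Mul(75, Rational(-1, 2)) = Rational(-75, 2)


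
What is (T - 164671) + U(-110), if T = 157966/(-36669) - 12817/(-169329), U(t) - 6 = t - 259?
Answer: -113860336684075/689902789 ≈ -1.6504e+5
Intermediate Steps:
U(t) = -253 + t (U(t) = 6 + (t - 259) = 6 + (-259 + t) = -253 + t)
T = -2919804249/689902789 (T = 157966*(-1/36669) - 12817*(-1/169329) = -157966/36669 + 12817/169329 = -2919804249/689902789 ≈ -4.2322)
(T - 164671) + U(-110) = (-2919804249/689902789 - 164671) + (-253 - 110) = -113609901971668/689902789 - 363 = -113860336684075/689902789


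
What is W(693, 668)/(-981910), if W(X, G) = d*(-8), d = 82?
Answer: 328/490955 ≈ 0.00066809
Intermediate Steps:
W(X, G) = -656 (W(X, G) = 82*(-8) = -656)
W(693, 668)/(-981910) = -656/(-981910) = -656*(-1/981910) = 328/490955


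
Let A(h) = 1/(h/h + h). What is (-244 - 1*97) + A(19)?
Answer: -6819/20 ≈ -340.95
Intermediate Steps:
A(h) = 1/(1 + h)
(-244 - 1*97) + A(19) = (-244 - 1*97) + 1/(1 + 19) = (-244 - 97) + 1/20 = -341 + 1/20 = -6819/20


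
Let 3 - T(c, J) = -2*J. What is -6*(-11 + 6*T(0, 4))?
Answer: -330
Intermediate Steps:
T(c, J) = 3 + 2*J (T(c, J) = 3 - (-2)*J = 3 + 2*J)
-6*(-11 + 6*T(0, 4)) = -6*(-11 + 6*(3 + 2*4)) = -6*(-11 + 6*(3 + 8)) = -6*(-11 + 6*11) = -6*(-11 + 66) = -6*55 = -330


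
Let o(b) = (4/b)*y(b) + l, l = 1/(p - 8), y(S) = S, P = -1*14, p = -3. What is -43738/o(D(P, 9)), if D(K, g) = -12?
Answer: -481118/43 ≈ -11189.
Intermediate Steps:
P = -14
l = -1/11 (l = 1/(-3 - 8) = 1/(-11) = -1/11 ≈ -0.090909)
o(b) = 43/11 (o(b) = (4/b)*b - 1/11 = 4 - 1/11 = 43/11)
-43738/o(D(P, 9)) = -43738/43/11 = -43738*11/43 = -481118/43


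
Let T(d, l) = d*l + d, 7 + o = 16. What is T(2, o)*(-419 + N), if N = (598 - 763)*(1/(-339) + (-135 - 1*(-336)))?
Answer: -75898740/113 ≈ -6.7167e+5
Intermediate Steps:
o = 9 (o = -7 + 16 = 9)
N = -3747590/113 (N = -165*(-1/339 + (-135 + 336)) = -165*(-1/339 + 201) = -165*68138/339 = -3747590/113 ≈ -33165.)
T(d, l) = d + d*l
T(2, o)*(-419 + N) = (2*(1 + 9))*(-419 - 3747590/113) = (2*10)*(-3794937/113) = 20*(-3794937/113) = -75898740/113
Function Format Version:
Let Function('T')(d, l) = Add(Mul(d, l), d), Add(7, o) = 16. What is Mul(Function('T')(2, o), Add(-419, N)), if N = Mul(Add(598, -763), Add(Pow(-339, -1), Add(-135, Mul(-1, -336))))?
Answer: Rational(-75898740, 113) ≈ -6.7167e+5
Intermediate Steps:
o = 9 (o = Add(-7, 16) = 9)
N = Rational(-3747590, 113) (N = Mul(-165, Add(Rational(-1, 339), Add(-135, 336))) = Mul(-165, Add(Rational(-1, 339), 201)) = Mul(-165, Rational(68138, 339)) = Rational(-3747590, 113) ≈ -33165.)
Function('T')(d, l) = Add(d, Mul(d, l))
Mul(Function('T')(2, o), Add(-419, N)) = Mul(Mul(2, Add(1, 9)), Add(-419, Rational(-3747590, 113))) = Mul(Mul(2, 10), Rational(-3794937, 113)) = Mul(20, Rational(-3794937, 113)) = Rational(-75898740, 113)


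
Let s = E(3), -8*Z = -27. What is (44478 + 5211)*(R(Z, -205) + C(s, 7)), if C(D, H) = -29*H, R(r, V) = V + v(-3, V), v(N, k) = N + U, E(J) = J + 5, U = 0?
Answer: -20422179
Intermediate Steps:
Z = 27/8 (Z = -1/8*(-27) = 27/8 ≈ 3.3750)
E(J) = 5 + J
v(N, k) = N (v(N, k) = N + 0 = N)
s = 8 (s = 5 + 3 = 8)
R(r, V) = -3 + V (R(r, V) = V - 3 = -3 + V)
(44478 + 5211)*(R(Z, -205) + C(s, 7)) = (44478 + 5211)*((-3 - 205) - 29*7) = 49689*(-208 - 203) = 49689*(-411) = -20422179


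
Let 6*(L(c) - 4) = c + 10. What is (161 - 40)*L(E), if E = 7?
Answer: 4961/6 ≈ 826.83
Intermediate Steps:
L(c) = 17/3 + c/6 (L(c) = 4 + (c + 10)/6 = 4 + (10 + c)/6 = 4 + (5/3 + c/6) = 17/3 + c/6)
(161 - 40)*L(E) = (161 - 40)*(17/3 + (⅙)*7) = 121*(17/3 + 7/6) = 121*(41/6) = 4961/6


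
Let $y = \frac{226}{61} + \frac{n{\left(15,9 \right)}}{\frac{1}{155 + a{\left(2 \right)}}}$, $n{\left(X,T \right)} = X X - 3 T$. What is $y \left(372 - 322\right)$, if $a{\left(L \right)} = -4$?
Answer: $\frac{91200200}{61} \approx 1.4951 \cdot 10^{6}$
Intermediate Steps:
$n{\left(X,T \right)} = X^{2} - 3 T$
$y = \frac{1824004}{61}$ ($y = \frac{226}{61} + \frac{15^{2} - 27}{\frac{1}{155 - 4}} = 226 \cdot \frac{1}{61} + \frac{225 - 27}{\frac{1}{151}} = \frac{226}{61} + 198 \frac{1}{\frac{1}{151}} = \frac{226}{61} + 198 \cdot 151 = \frac{226}{61} + 29898 = \frac{1824004}{61} \approx 29902.0$)
$y \left(372 - 322\right) = \frac{1824004 \left(372 - 322\right)}{61} = \frac{1824004}{61} \cdot 50 = \frac{91200200}{61}$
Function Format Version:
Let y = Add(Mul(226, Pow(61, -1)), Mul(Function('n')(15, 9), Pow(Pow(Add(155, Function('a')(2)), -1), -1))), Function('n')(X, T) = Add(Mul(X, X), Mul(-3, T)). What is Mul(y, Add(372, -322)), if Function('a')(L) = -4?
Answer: Rational(91200200, 61) ≈ 1.4951e+6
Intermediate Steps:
Function('n')(X, T) = Add(Pow(X, 2), Mul(-3, T))
y = Rational(1824004, 61) (y = Add(Mul(226, Pow(61, -1)), Mul(Add(Pow(15, 2), Mul(-3, 9)), Pow(Pow(Add(155, -4), -1), -1))) = Add(Mul(226, Rational(1, 61)), Mul(Add(225, -27), Pow(Pow(151, -1), -1))) = Add(Rational(226, 61), Mul(198, Pow(Rational(1, 151), -1))) = Add(Rational(226, 61), Mul(198, 151)) = Add(Rational(226, 61), 29898) = Rational(1824004, 61) ≈ 29902.)
Mul(y, Add(372, -322)) = Mul(Rational(1824004, 61), Add(372, -322)) = Mul(Rational(1824004, 61), 50) = Rational(91200200, 61)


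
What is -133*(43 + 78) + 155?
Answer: -15938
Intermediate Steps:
-133*(43 + 78) + 155 = -133*121 + 155 = -16093 + 155 = -15938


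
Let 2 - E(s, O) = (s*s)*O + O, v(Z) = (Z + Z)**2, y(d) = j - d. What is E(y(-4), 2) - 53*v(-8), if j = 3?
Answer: -13666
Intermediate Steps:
y(d) = 3 - d
v(Z) = 4*Z**2 (v(Z) = (2*Z)**2 = 4*Z**2)
E(s, O) = 2 - O - O*s**2 (E(s, O) = 2 - ((s*s)*O + O) = 2 - (s**2*O + O) = 2 - (O*s**2 + O) = 2 - (O + O*s**2) = 2 + (-O - O*s**2) = 2 - O - O*s**2)
E(y(-4), 2) - 53*v(-8) = (2 - 1*2 - 1*2*(3 - 1*(-4))**2) - 212*(-8)**2 = (2 - 2 - 1*2*(3 + 4)**2) - 212*64 = (2 - 2 - 1*2*7**2) - 53*256 = (2 - 2 - 1*2*49) - 13568 = (2 - 2 - 98) - 13568 = -98 - 13568 = -13666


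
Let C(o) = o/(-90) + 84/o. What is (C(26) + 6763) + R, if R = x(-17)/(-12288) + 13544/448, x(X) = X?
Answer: 113993065637/16773120 ≈ 6796.2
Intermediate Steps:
C(o) = 84/o - o/90 (C(o) = o*(-1/90) + 84/o = -o/90 + 84/o = 84/o - o/90)
R = 2600567/86016 (R = -17/(-12288) + 13544/448 = -17*(-1/12288) + 13544*(1/448) = 17/12288 + 1693/56 = 2600567/86016 ≈ 30.234)
(C(26) + 6763) + R = ((84/26 - 1/90*26) + 6763) + 2600567/86016 = ((84*(1/26) - 13/45) + 6763) + 2600567/86016 = ((42/13 - 13/45) + 6763) + 2600567/86016 = (1721/585 + 6763) + 2600567/86016 = 3958076/585 + 2600567/86016 = 113993065637/16773120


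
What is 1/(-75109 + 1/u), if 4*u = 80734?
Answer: -40367/3031925001 ≈ -1.3314e-5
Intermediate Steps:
u = 40367/2 (u = (¼)*80734 = 40367/2 ≈ 20184.)
1/(-75109 + 1/u) = 1/(-75109 + 1/(40367/2)) = 1/(-75109 + 2/40367) = 1/(-3031925001/40367) = -40367/3031925001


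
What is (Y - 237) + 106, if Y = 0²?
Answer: -131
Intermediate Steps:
Y = 0
(Y - 237) + 106 = (0 - 237) + 106 = -237 + 106 = -131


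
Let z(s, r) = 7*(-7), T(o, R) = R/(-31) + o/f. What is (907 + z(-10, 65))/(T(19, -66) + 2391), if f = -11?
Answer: 146289/407734 ≈ 0.35879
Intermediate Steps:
T(o, R) = -o/11 - R/31 (T(o, R) = R/(-31) + o/(-11) = R*(-1/31) + o*(-1/11) = -R/31 - o/11 = -o/11 - R/31)
z(s, r) = -49
(907 + z(-10, 65))/(T(19, -66) + 2391) = (907 - 49)/((-1/11*19 - 1/31*(-66)) + 2391) = 858/((-19/11 + 66/31) + 2391) = 858/(137/341 + 2391) = 858/(815468/341) = 858*(341/815468) = 146289/407734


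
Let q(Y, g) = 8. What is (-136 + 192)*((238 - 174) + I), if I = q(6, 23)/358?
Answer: 641760/179 ≈ 3585.3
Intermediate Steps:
I = 4/179 (I = 8/358 = 8*(1/358) = 4/179 ≈ 0.022346)
(-136 + 192)*((238 - 174) + I) = (-136 + 192)*((238 - 174) + 4/179) = 56*(64 + 4/179) = 56*(11460/179) = 641760/179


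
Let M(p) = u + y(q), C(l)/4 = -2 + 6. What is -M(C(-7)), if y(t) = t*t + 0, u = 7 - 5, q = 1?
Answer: -3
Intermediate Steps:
u = 2
y(t) = t**2 (y(t) = t**2 + 0 = t**2)
C(l) = 16 (C(l) = 4*(-2 + 6) = 4*4 = 16)
M(p) = 3 (M(p) = 2 + 1**2 = 2 + 1 = 3)
-M(C(-7)) = -1*3 = -3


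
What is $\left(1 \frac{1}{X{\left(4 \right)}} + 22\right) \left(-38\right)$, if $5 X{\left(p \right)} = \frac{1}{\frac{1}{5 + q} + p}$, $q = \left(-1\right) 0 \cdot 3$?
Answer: $-1634$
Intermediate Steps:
$q = 0$ ($q = 0 \cdot 3 = 0$)
$X{\left(p \right)} = \frac{1}{5 \left(\frac{1}{5} + p\right)}$ ($X{\left(p \right)} = \frac{1}{5 \left(\frac{1}{5 + 0} + p\right)} = \frac{1}{5 \left(\frac{1}{5} + p\right)}$)
$\left(1 \frac{1}{X{\left(4 \right)}} + 22\right) \left(-38\right) = \left(1 \frac{1}{\frac{1}{1 + 5 \cdot 4}} + 22\right) \left(-38\right) = \left(1 \frac{1}{\frac{1}{1 + 20}} + 22\right) \left(-38\right) = \left(1 \frac{1}{\frac{1}{21}} + 22\right) \left(-38\right) = \left(1 \cdot 21 + 22\right) \left(-38\right) = \left(21 + 22\right) \left(-38\right) = 43 \left(-38\right) = -1634$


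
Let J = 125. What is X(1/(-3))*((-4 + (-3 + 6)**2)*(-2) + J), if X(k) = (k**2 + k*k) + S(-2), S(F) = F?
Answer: -1840/9 ≈ -204.44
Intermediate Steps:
X(k) = -2 + 2*k**2 (X(k) = (k**2 + k*k) - 2 = (k**2 + k**2) - 2 = 2*k**2 - 2 = -2 + 2*k**2)
X(1/(-3))*((-4 + (-3 + 6)**2)*(-2) + J) = (-2 + 2*(1/(-3))**2)*((-4 + (-3 + 6)**2)*(-2) + 125) = (-2 + 2*(-1/3)**2)*((-4 + 3**2)*(-2) + 125) = (-2 + 2*(1/9))*((-4 + 9)*(-2) + 125) = (-2 + 2/9)*(5*(-2) + 125) = -16*(-10 + 125)/9 = -16/9*115 = -1840/9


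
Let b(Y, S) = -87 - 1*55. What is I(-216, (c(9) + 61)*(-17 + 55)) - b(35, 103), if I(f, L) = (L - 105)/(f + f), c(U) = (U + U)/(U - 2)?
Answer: 413233/3024 ≈ 136.65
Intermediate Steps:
c(U) = 2*U/(-2 + U) (c(U) = (2*U)/(-2 + U) = 2*U/(-2 + U))
I(f, L) = (-105 + L)/(2*f) (I(f, L) = (-105 + L)/((2*f)) = (-105 + L)*(1/(2*f)) = (-105 + L)/(2*f))
b(Y, S) = -142 (b(Y, S) = -87 - 55 = -142)
I(-216, (c(9) + 61)*(-17 + 55)) - b(35, 103) = (½)*(-105 + (2*9/(-2 + 9) + 61)*(-17 + 55))/(-216) - 1*(-142) = (½)*(-1/216)*(-105 + (2*9/7 + 61)*38) + 142 = (½)*(-1/216)*(-105 + (2*9*(⅐) + 61)*38) + 142 = (½)*(-1/216)*(-105 + (18/7 + 61)*38) + 142 = (½)*(-1/216)*(-105 + (445/7)*38) + 142 = (½)*(-1/216)*(-105 + 16910/7) + 142 = (½)*(-1/216)*(16175/7) + 142 = -16175/3024 + 142 = 413233/3024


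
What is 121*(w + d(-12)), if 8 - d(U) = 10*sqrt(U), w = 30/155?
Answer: 30734/31 - 2420*I*sqrt(3) ≈ 991.42 - 4191.6*I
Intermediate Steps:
w = 6/31 (w = 30*(1/155) = 6/31 ≈ 0.19355)
d(U) = 8 - 10*sqrt(U)
121*(w + d(-12)) = 121*(6/31 + (8 - 20*I*sqrt(3))) = 121*(254/31 - 20*I*sqrt(3)) = 30734/31 - 2420*I*sqrt(3)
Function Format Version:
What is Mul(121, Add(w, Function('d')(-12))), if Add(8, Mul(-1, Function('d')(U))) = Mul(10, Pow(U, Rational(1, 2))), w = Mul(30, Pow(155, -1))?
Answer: Add(Rational(30734, 31), Mul(-2420, I, Pow(3, Rational(1, 2)))) ≈ Add(991.42, Mul(-4191.6, I))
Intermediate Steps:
w = Rational(6, 31) (w = Mul(30, Rational(1, 155)) = Rational(6, 31) ≈ 0.19355)
Function('d')(U) = Add(8, Mul(-10, Pow(U, Rational(1, 2)))) (Function('d')(U) = Add(8, Mul(-1, Mul(10, Pow(U, Rational(1, 2))))) = Add(8, Mul(-10, Pow(U, Rational(1, 2)))))
Mul(121, Add(w, Function('d')(-12))) = Mul(121, Add(Rational(6, 31), Add(8, Mul(-10, Pow(-12, Rational(1, 2)))))) = Mul(121, Add(Rational(6, 31), Add(8, Mul(-10, Mul(2, I, Pow(3, Rational(1, 2))))))) = Mul(121, Add(Rational(6, 31), Add(8, Mul(-20, I, Pow(3, Rational(1, 2)))))) = Mul(121, Add(Rational(254, 31), Mul(-20, I, Pow(3, Rational(1, 2))))) = Add(Rational(30734, 31), Mul(-2420, I, Pow(3, Rational(1, 2))))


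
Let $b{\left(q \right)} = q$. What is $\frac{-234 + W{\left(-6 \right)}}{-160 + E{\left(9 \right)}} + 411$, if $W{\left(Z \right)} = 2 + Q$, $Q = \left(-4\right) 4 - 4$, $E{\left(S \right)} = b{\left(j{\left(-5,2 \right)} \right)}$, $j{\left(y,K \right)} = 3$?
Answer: $\frac{64779}{157} \approx 412.6$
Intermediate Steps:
$E{\left(S \right)} = 3$
$Q = -20$ ($Q = -16 - 4 = -20$)
$W{\left(Z \right)} = -18$ ($W{\left(Z \right)} = 2 - 20 = -18$)
$\frac{-234 + W{\left(-6 \right)}}{-160 + E{\left(9 \right)}} + 411 = \frac{-234 - 18}{-160 + 3} + 411 = - \frac{252}{-157} + 411 = \left(-252\right) \left(- \frac{1}{157}\right) + 411 = \frac{252}{157} + 411 = \frac{64779}{157}$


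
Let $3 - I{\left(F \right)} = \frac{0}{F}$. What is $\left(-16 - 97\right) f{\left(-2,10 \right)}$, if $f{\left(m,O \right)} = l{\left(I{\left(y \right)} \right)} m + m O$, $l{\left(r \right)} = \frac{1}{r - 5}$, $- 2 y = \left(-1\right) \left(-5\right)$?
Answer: $2147$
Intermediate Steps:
$y = - \frac{5}{2}$ ($y = - \frac{\left(-1\right) \left(-5\right)}{2} = \left(- \frac{1}{2}\right) 5 = - \frac{5}{2} \approx -2.5$)
$I{\left(F \right)} = 3$ ($I{\left(F \right)} = 3 - \frac{0}{F} = 3 - 0 = 3 + 0 = 3$)
$l{\left(r \right)} = \frac{1}{-5 + r}$
$f{\left(m,O \right)} = - \frac{m}{2} + O m$ ($f{\left(m,O \right)} = \frac{m}{-5 + 3} + m O = \frac{m}{-2} + O m = - \frac{m}{2} + O m$)
$\left(-16 - 97\right) f{\left(-2,10 \right)} = \left(-16 - 97\right) \left(- 2 \left(- \frac{1}{2} + 10\right)\right) = - 113 \left(\left(-2\right) \frac{19}{2}\right) = \left(-113\right) \left(-19\right) = 2147$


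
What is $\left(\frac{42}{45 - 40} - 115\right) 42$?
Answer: $- \frac{22386}{5} \approx -4477.2$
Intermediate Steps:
$\left(\frac{42}{45 - 40} - 115\right) 42 = \left(\frac{42}{5} - 115\right) 42 = \left(- \frac{533}{5}\right) 42 = - \frac{22386}{5}$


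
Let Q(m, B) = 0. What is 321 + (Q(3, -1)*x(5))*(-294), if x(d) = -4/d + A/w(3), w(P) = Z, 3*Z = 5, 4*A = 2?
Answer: 321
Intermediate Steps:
A = 1/2 (A = (1/4)*2 = 1/2 ≈ 0.50000)
Z = 5/3 (Z = (1/3)*5 = 5/3 ≈ 1.6667)
w(P) = 5/3
x(d) = 3/10 - 4/d (x(d) = -4/d + 1/(2*(5/3)) = -4/d + (1/2)*(3/5) = -4/d + 3/10 = 3/10 - 4/d)
321 + (Q(3, -1)*x(5))*(-294) = 321 + (0*(3/10 - 4/5))*(-294) = 321 + (0*(-1/2))*(-294) = 321 + 0*(-294) = 321 + 0 = 321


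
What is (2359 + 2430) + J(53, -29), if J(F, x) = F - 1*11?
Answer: 4831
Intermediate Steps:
J(F, x) = -11 + F (J(F, x) = F - 11 = -11 + F)
(2359 + 2430) + J(53, -29) = (2359 + 2430) + (-11 + 53) = 4789 + 42 = 4831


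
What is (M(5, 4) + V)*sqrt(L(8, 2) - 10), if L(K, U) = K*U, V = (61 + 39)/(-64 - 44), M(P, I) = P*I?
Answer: 515*sqrt(6)/27 ≈ 46.722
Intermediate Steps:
M(P, I) = I*P
V = -25/27 (V = 100/(-108) = 100*(-1/108) = -25/27 ≈ -0.92593)
(M(5, 4) + V)*sqrt(L(8, 2) - 10) = (4*5 - 25/27)*sqrt(8*2 - 10) = (20 - 25/27)*sqrt(16 - 10) = 515*sqrt(6)/27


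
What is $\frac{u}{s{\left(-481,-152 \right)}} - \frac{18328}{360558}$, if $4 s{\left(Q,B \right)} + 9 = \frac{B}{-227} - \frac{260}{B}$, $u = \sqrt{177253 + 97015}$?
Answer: $- \frac{9164}{180279} - \frac{69008 \sqrt{68567}}{57103} \approx -316.5$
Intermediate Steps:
$u = 2 \sqrt{68567}$ ($u = \sqrt{274268} = 2 \sqrt{68567} \approx 523.71$)
$s{\left(Q,B \right)} = - \frac{9}{4} - \frac{65}{B} - \frac{B}{908}$ ($s{\left(Q,B \right)} = - \frac{9}{4} + \frac{\frac{B}{-227} - \frac{260}{B}}{4} = - \frac{9}{4} + \frac{B \left(- \frac{1}{227}\right) - \frac{260}{B}}{4} = - \frac{9}{4} + \frac{- \frac{B}{227} - \frac{260}{B}}{4} = - \frac{9}{4} + \frac{- \frac{260}{B} - \frac{B}{227}}{4} = - \frac{9}{4} - \left(\frac{65}{B} + \frac{B}{908}\right) = - \frac{9}{4} - \frac{65}{B} - \frac{B}{908}$)
$\frac{u}{s{\left(-481,-152 \right)}} - \frac{18328}{360558} = \frac{2 \sqrt{68567}}{\frac{1}{908} \frac{1}{-152} \left(-59020 - - 152 \left(2043 - 152\right)\right)} - \frac{18328}{360558} = \frac{2 \sqrt{68567}}{\frac{1}{908} \left(- \frac{1}{152}\right) \left(-59020 - \left(-152\right) 1891\right)} - \frac{9164}{180279} = \frac{2 \sqrt{68567}}{\frac{1}{908} \left(- \frac{1}{152}\right) \left(-59020 + 287432\right)} - \frac{9164}{180279} = \frac{2 \sqrt{68567}}{\frac{1}{908} \left(- \frac{1}{152}\right) 228412} - \frac{9164}{180279} = \frac{2 \sqrt{68567}}{- \frac{57103}{34504}} - \frac{9164}{180279} = 2 \sqrt{68567} \left(- \frac{34504}{57103}\right) - \frac{9164}{180279} = - \frac{69008 \sqrt{68567}}{57103} - \frac{9164}{180279} = - \frac{9164}{180279} - \frac{69008 \sqrt{68567}}{57103}$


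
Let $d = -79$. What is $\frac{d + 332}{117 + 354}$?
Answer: $\frac{253}{471} \approx 0.53716$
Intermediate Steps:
$\frac{d + 332}{117 + 354} = \frac{-79 + 332}{117 + 354} = \frac{253}{471}$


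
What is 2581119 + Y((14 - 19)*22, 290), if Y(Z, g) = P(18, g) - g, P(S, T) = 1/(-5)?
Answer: 12904144/5 ≈ 2.5808e+6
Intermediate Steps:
P(S, T) = -⅕
Y(Z, g) = -⅕ - g
2581119 + Y((14 - 19)*22, 290) = 2581119 + (-⅕ - 1*290) = 2581119 + (-⅕ - 290) = 2581119 - 1451/5 = 12904144/5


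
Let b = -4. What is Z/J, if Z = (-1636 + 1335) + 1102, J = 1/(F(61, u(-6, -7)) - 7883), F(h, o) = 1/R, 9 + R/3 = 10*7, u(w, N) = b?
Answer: -385170996/61 ≈ -6.3143e+6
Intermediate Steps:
u(w, N) = -4
R = 183 (R = -27 + 3*(10*7) = -27 + 3*70 = -27 + 210 = 183)
F(h, o) = 1/183
J = -183/1442588 (J = 1/(1/183 - 7883) = 1/(-1442588/183) = -183/1442588 ≈ -0.00012686)
Z = 801 (Z = -301 + 1102 = 801)
Z/J = 801/(-183/1442588) = 801*(-1442588/183) = -385170996/61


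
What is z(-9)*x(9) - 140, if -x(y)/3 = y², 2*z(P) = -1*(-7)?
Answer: -1981/2 ≈ -990.50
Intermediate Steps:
z(P) = 7/2 (z(P) = (-1*(-7))/2 = (½)*7 = 7/2)
x(y) = -3*y²
z(-9)*x(9) - 140 = 7*(-3*9²)/2 - 140 = 7*(-3*81)/2 - 140 = (7/2)*(-243) - 140 = -1701/2 - 140 = -1981/2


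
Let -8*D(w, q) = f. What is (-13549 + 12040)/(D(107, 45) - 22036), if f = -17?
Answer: 4024/58757 ≈ 0.068485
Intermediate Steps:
D(w, q) = 17/8 (D(w, q) = -⅛*(-17) = 17/8)
(-13549 + 12040)/(D(107, 45) - 22036) = (-13549 + 12040)/(17/8 - 22036) = -1509/(-176271/8) = -1509*(-8/176271) = 4024/58757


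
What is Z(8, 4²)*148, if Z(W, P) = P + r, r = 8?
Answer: 3552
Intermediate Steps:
Z(W, P) = 8 + P (Z(W, P) = P + 8 = 8 + P)
Z(8, 4²)*148 = (8 + 4²)*148 = (8 + 16)*148 = 24*148 = 3552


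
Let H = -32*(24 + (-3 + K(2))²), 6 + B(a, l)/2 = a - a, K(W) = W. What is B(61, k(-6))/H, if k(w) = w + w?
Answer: 3/200 ≈ 0.015000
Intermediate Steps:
k(w) = 2*w
B(a, l) = -12 (B(a, l) = -12 + 2*(a - a) = -12 + 2*0 = -12 + 0 = -12)
H = -800 (H = -32*(24 + (-3 + 2)²) = -32*(24 + (-1)²) = -32*(24 + 1) = -32*25 = -800)
B(61, k(-6))/H = -12/(-800) = -12*(-1/800) = 3/200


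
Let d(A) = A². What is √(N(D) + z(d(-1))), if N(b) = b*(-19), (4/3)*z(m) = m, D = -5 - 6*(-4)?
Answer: I*√1441/2 ≈ 18.98*I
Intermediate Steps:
D = 19 (D = -5 + 24 = 19)
z(m) = 3*m/4
N(b) = -19*b
√(N(D) + z(d(-1))) = √(-19*19 + (¾)*(-1)²) = √(-361 + (¾)*1) = √(-361 + ¾) = √(-1441/4) = I*√1441/2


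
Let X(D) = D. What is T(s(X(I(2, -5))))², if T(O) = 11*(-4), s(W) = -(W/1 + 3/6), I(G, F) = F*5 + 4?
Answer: 1936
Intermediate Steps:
I(G, F) = 4 + 5*F (I(G, F) = 5*F + 4 = 4 + 5*F)
s(W) = -½ - W (s(W) = -(W*1 + 3*(⅙)) = -(W + ½) = -(½ + W) = -½ - W)
T(O) = -44
T(s(X(I(2, -5))))² = (-44)² = 1936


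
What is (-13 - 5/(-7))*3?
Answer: -258/7 ≈ -36.857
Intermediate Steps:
(-13 - 5/(-7))*3 = (-13 - 5*(-1/7))*3 = (-13 + 5/7)*3 = -86/7*3 = -258/7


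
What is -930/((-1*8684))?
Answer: 465/4342 ≈ 0.10709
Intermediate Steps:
-930/((-1*8684)) = -930/(-8684) = -930*(-1/8684) = 465/4342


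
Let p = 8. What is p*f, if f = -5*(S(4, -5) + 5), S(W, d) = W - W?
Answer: -200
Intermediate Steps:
S(W, d) = 0
f = -25 (f = -5*(0 + 5) = -5*5 = -25)
p*f = 8*(-25) = -200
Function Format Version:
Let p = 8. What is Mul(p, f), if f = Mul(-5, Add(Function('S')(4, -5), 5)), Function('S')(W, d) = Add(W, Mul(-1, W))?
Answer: -200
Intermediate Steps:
Function('S')(W, d) = 0
f = -25 (f = Mul(-5, Add(0, 5)) = Mul(-5, 5) = -25)
Mul(p, f) = Mul(8, -25) = -200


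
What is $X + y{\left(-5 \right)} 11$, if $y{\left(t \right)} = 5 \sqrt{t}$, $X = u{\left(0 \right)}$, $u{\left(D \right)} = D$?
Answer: $55 i \sqrt{5} \approx 122.98 i$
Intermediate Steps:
$X = 0$
$X + y{\left(-5 \right)} 11 = 0 + 5 \sqrt{-5} \cdot 11 = 0 + 5 i \sqrt{5} \cdot 11 = 0 + 55 i \sqrt{5} = 55 i \sqrt{5}$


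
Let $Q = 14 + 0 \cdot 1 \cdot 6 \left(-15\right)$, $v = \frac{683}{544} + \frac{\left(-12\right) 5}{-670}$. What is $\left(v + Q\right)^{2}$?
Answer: $\frac{312813134209}{1328456704} \approx 235.47$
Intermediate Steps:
$v = \frac{49025}{36448}$ ($v = 683 \cdot \frac{1}{544} - - \frac{6}{67} = \frac{683}{544} + \frac{6}{67} = \frac{49025}{36448} \approx 1.3451$)
$Q = 14$ ($Q = 14 + 0 \cdot 6 \left(-15\right) = 14 + 0 \left(-15\right) = 14 + 0 = 14$)
$\left(v + Q\right)^{2} = \left(\frac{49025}{36448} + 14\right)^{2} = \left(\frac{559297}{36448}\right)^{2} = \frac{312813134209}{1328456704}$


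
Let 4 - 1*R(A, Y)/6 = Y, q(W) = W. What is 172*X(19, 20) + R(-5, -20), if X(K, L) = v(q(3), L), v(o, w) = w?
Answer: 3584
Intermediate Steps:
R(A, Y) = 24 - 6*Y
X(K, L) = L
172*X(19, 20) + R(-5, -20) = 172*20 + (24 - 6*(-20)) = 3440 + (24 + 120) = 3440 + 144 = 3584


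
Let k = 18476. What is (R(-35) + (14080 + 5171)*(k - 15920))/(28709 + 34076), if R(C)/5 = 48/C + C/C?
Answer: 344438879/439495 ≈ 783.71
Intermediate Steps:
R(C) = 5 + 240/C (R(C) = 5*(48/C + C/C) = 5*(48/C + 1) = 5*(1 + 48/C) = 5 + 240/C)
(R(-35) + (14080 + 5171)*(k - 15920))/(28709 + 34076) = ((5 + 240/(-35)) + (14080 + 5171)*(18476 - 15920))/(28709 + 34076) = ((5 + 240*(-1/35)) + 19251*2556)/62785 = ((5 - 48/7) + 49205556)*(1/62785) = (-13/7 + 49205556)*(1/62785) = (344438879/7)*(1/62785) = 344438879/439495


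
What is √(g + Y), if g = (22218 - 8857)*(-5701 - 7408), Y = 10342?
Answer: I*√175139007 ≈ 13234.0*I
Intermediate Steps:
g = -175149349 (g = 13361*(-13109) = -175149349)
√(g + Y) = √(-175149349 + 10342) = √(-175139007) = I*√175139007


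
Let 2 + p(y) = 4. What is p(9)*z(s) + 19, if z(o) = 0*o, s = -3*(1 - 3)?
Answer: 19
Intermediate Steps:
s = 6 (s = -3*(-2) = 6)
p(y) = 2 (p(y) = -2 + 4 = 2)
z(o) = 0
p(9)*z(s) + 19 = 2*0 + 19 = 0 + 19 = 19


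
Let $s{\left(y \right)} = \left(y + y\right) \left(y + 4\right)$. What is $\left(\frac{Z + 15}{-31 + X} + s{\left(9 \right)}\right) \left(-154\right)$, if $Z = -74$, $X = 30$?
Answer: $-45122$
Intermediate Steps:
$s{\left(y \right)} = 2 y \left(4 + y\right)$
$\left(\frac{Z + 15}{-31 + X} + s{\left(9 \right)}\right) \left(-154\right) = \left(\frac{-74 + 15}{-31 + 30} + 2 \cdot 9 \left(4 + 9\right)\right) \left(-154\right) = \left(- \frac{59}{-1} + 2 \cdot 9 \cdot 13\right) \left(-154\right) = \left(\left(-59\right) \left(-1\right) + 234\right) \left(-154\right) = \left(59 + 234\right) \left(-154\right) = 293 \left(-154\right) = -45122$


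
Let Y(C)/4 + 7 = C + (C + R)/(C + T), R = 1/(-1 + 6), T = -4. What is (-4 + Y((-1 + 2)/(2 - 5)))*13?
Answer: -6476/15 ≈ -431.73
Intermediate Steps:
R = 1/5 ≈ 0.20000
Y(C) = -28 + 4*C + 4*(1/5 + C)/(-4 + C) (Y(C) = -28 + 4*(C + (C + 1/5)/(C - 4)) = -28 + 4*(C + (1/5 + C)/(-4 + C)) = -28 + (4*C + 4*(1/5 + C)/(-4 + C)) = -28 + 4*C + 4*(1/5 + C)/(-4 + C))
(-4 + Y((-1 + 2)/(2 - 5)))*13 = (-4 + 4*(141 - 50*(-1 + 2)/(2 - 5) + 5*((-1 + 2)/(2 - 5))**2)/(5*(-4 + (-1 + 2)/(2 - 5))))*13 = (-4 + 4*(141 - 50/(-3) + 5*(1/(-3))**2)/(5*(-4 + 1/(-3))))*13 = (-4 + 4*(141 - 50*(-1)/3 + 5*(1*(-1/3))**2)/(5*(-4 + 1*(-1/3))))*13 = (-4 + 4*(141 - 50*(-1/3) + 5*(-1/3)**2)/(5*(-4 - 1/3)))*13 = (-4 + 4*(141 + 50/3 + 5*(1/9))/(5*(-13/3)))*13 = (-4 + (4/5)*(-3/13)*(141 + 50/3 + 5/9))*13 = (-4 + (4/5)*(-3/13)*(1424/9))*13 = (-4 - 5696/195)*13 = -6476/195*13 = -6476/15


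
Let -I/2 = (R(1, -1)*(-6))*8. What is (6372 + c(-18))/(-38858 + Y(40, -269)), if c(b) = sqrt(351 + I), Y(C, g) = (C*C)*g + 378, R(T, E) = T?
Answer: -1593/117220 - sqrt(447)/468880 ≈ -0.013635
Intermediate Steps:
I = 96 (I = -2*1*(-6)*8 = -(-12)*8 = -2*(-48) = 96)
Y(C, g) = 378 + g*C**2 (Y(C, g) = C**2*g + 378 = g*C**2 + 378 = 378 + g*C**2)
c(b) = sqrt(447) (c(b) = sqrt(351 + 96) = sqrt(447))
(6372 + c(-18))/(-38858 + Y(40, -269)) = (6372 + sqrt(447))/(-38858 + (378 - 269*40**2)) = (6372 + sqrt(447))/(-38858 + (378 - 269*1600)) = (6372 + sqrt(447))/(-38858 + (378 - 430400)) = (6372 + sqrt(447))/(-38858 - 430022) = (6372 + sqrt(447))/(-468880) = (6372 + sqrt(447))*(-1/468880) = -1593/117220 - sqrt(447)/468880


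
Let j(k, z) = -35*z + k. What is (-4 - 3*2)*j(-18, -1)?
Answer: -170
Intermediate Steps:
j(k, z) = k - 35*z
(-4 - 3*2)*j(-18, -1) = (-4 - 3*2)*(-18 - 35*(-1)) = (-4 - 6)*(-18 + 35) = -10*17 = -170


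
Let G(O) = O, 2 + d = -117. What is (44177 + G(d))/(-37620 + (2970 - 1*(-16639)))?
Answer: -6294/2573 ≈ -2.4462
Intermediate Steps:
d = -119 (d = -2 - 117 = -119)
(44177 + G(d))/(-37620 + (2970 - 1*(-16639))) = (44177 - 119)/(-37620 + (2970 - 1*(-16639))) = 44058/(-37620 + (2970 + 16639)) = 44058/(-37620 + 19609) = 44058/(-18011) = 44058*(-1/18011) = -6294/2573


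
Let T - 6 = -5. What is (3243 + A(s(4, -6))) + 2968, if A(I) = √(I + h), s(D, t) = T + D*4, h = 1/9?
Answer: 6211 + √154/3 ≈ 6215.1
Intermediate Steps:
T = 1 (T = 6 - 5 = 1)
h = ⅑ ≈ 0.11111
s(D, t) = 1 + 4*D (s(D, t) = 1 + D*4 = 1 + 4*D)
A(I) = √(⅑ + I) (A(I) = √(I + ⅑) = √(⅑ + I))
(3243 + A(s(4, -6))) + 2968 = (3243 + √(1 + 9*(1 + 4*4))/3) + 2968 = (3243 + √(1 + 9*(1 + 16))/3) + 2968 = (3243 + √(1 + 9*17)/3) + 2968 = (3243 + √(1 + 153)/3) + 2968 = (3243 + √154/3) + 2968 = 6211 + √154/3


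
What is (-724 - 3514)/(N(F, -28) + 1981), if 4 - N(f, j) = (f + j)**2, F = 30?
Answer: -4238/1981 ≈ -2.1393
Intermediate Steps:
N(f, j) = 4 - (f + j)**2
(-724 - 3514)/(N(F, -28) + 1981) = (-724 - 3514)/((4 - (30 - 28)**2) + 1981) = -4238/((4 - 1*2**2) + 1981) = -4238/((4 - 1*4) + 1981) = -4238/((4 - 4) + 1981) = -4238/(0 + 1981) = -4238/1981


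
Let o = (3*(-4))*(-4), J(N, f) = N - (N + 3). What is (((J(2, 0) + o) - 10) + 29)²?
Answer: 4096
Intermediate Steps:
J(N, f) = -3 (J(N, f) = N - (3 + N) = N + (-3 - N) = -3)
o = 48 (o = -12*(-4) = 48)
(((J(2, 0) + o) - 10) + 29)² = (((-3 + 48) - 10) + 29)² = ((45 - 10) + 29)² = (35 + 29)² = 64² = 4096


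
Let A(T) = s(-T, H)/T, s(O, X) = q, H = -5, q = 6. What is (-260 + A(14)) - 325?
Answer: -4092/7 ≈ -584.57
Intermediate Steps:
s(O, X) = 6
A(T) = 6/T
(-260 + A(14)) - 325 = (-260 + 6/14) - 325 = (-260 + 6*(1/14)) - 325 = (-260 + 3/7) - 325 = -1817/7 - 325 = -4092/7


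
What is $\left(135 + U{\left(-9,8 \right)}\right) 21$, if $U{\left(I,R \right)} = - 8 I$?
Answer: $4347$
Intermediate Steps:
$\left(135 + U{\left(-9,8 \right)}\right) 21 = \left(135 - -72\right) 21 = \left(135 + 72\right) 21 = 207 \cdot 21 = 4347$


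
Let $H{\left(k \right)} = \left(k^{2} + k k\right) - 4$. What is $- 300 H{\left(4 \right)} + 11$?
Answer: $-8389$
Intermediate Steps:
$H{\left(k \right)} = -4 + 2 k^{2}$ ($H{\left(k \right)} = \left(k^{2} + k^{2}\right) - 4 = 2 k^{2} - 4 = -4 + 2 k^{2}$)
$- 300 H{\left(4 \right)} + 11 = - 300 \left(-4 + 2 \cdot 4^{2}\right) + 11 = - 300 \left(-4 + 2 \cdot 16\right) + 11 = - 300 \left(-4 + 32\right) + 11 = \left(-300\right) 28 + 11 = -8400 + 11 = -8389$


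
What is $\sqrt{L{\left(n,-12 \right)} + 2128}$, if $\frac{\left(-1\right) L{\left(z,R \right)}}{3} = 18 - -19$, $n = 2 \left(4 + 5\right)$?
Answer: $\sqrt{2017} \approx 44.911$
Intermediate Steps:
$n = 18$ ($n = 2 \cdot 9 = 18$)
$L{\left(z,R \right)} = -111$ ($L{\left(z,R \right)} = - 3 \left(18 - -19\right) = - 3 \left(18 + 19\right) = \left(-3\right) 37 = -111$)
$\sqrt{L{\left(n,-12 \right)} + 2128} = \sqrt{-111 + 2128} = \sqrt{2017}$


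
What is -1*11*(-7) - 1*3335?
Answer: -3258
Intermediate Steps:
-1*11*(-7) - 1*3335 = -11*(-7) - 3335 = 77 - 3335 = -3258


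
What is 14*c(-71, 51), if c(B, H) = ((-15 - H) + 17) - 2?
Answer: -714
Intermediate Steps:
c(B, H) = -H (c(B, H) = (2 - H) - 2 = -H)
14*c(-71, 51) = 14*(-1*51) = 14*(-51) = -714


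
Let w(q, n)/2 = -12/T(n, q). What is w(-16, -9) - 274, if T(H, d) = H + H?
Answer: -818/3 ≈ -272.67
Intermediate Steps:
T(H, d) = 2*H
w(q, n) = -12/n (w(q, n) = 2*(-12*1/(2*n)) = 2*(-6/n) = -12/n)
w(-16, -9) - 274 = -12/(-9) - 274 = -12*(-1/9) - 274 = 4/3 - 274 = -818/3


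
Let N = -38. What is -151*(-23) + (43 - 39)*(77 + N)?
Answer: 3629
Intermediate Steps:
-151*(-23) + (43 - 39)*(77 + N) = -151*(-23) + (43 - 39)*(77 - 38) = 3473 + 4*39 = 3473 + 156 = 3629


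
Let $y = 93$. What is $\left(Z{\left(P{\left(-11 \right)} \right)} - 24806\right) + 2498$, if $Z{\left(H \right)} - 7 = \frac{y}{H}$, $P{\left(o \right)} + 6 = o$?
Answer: $- \frac{379210}{17} \approx -22306.0$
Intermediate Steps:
$P{\left(o \right)} = -6 + o$
$Z{\left(H \right)} = 7 + \frac{93}{H}$
$\left(Z{\left(P{\left(-11 \right)} \right)} - 24806\right) + 2498 = \left(\left(7 + \frac{93}{-6 - 11}\right) - 24806\right) + 2498 = \left(\left(7 + \frac{93}{-17}\right) - 24806\right) + 2498 = \left(\left(7 + 93 \left(- \frac{1}{17}\right)\right) - 24806\right) + 2498 = \left(\left(7 - \frac{93}{17}\right) - 24806\right) + 2498 = \left(\frac{26}{17} - 24806\right) + 2498 = - \frac{421676}{17} + 2498 = - \frac{379210}{17}$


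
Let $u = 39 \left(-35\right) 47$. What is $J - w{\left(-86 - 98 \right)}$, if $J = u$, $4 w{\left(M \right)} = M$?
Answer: $-64109$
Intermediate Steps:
$w{\left(M \right)} = \frac{M}{4}$
$u = -64155$ ($u = \left(-1365\right) 47 = -64155$)
$J = -64155$
$J - w{\left(-86 - 98 \right)} = -64155 - \frac{-86 - 98}{4} = -64155 - \frac{1}{4} \left(-184\right) = -64155 - -46 = -64155 + 46 = -64109$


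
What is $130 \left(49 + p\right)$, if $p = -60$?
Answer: $-1430$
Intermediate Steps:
$130 \left(49 + p\right) = 130 \left(49 - 60\right) = 130 \left(-11\right) = -1430$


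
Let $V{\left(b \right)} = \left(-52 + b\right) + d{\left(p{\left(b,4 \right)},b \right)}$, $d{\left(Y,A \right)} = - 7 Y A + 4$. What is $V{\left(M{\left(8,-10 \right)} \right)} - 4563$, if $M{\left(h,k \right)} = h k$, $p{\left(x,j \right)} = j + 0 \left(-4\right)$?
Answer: $-2451$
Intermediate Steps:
$p{\left(x,j \right)} = j$ ($p{\left(x,j \right)} = j + 0 = j$)
$d{\left(Y,A \right)} = 4 - 7 A Y$ ($d{\left(Y,A \right)} = - 7 A Y + 4 = 4 - 7 A Y$)
$V{\left(b \right)} = -48 - 27 b$ ($V{\left(b \right)} = \left(-52 + b\right) - \left(-4 + 7 b 4\right) = \left(-52 + b\right) - \left(-4 + 28 b\right) = -48 - 27 b$)
$V{\left(M{\left(8,-10 \right)} \right)} - 4563 = \left(-48 - 27 \cdot 8 \left(-10\right)\right) - 4563 = \left(-48 - -2160\right) - 4563 = \left(-48 + 2160\right) - 4563 = 2112 - 4563 = -2451$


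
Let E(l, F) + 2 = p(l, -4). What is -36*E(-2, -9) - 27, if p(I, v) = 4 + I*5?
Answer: 261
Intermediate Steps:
p(I, v) = 4 + 5*I
E(l, F) = 2 + 5*l (E(l, F) = -2 + (4 + 5*l) = 2 + 5*l)
-36*E(-2, -9) - 27 = -36*(2 + 5*(-2)) - 27 = -36*(2 - 10) - 27 = -36*(-8) - 27 = 288 - 27 = 261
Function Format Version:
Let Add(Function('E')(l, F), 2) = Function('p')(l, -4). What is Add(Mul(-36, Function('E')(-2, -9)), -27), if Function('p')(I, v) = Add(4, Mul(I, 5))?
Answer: 261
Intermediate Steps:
Function('p')(I, v) = Add(4, Mul(5, I))
Function('E')(l, F) = Add(2, Mul(5, l)) (Function('E')(l, F) = Add(-2, Add(4, Mul(5, l))) = Add(2, Mul(5, l)))
Add(Mul(-36, Function('E')(-2, -9)), -27) = Add(Mul(-36, Add(2, Mul(5, -2))), -27) = Add(Mul(-36, Add(2, -10)), -27) = Add(Mul(-36, -8), -27) = Add(288, -27) = 261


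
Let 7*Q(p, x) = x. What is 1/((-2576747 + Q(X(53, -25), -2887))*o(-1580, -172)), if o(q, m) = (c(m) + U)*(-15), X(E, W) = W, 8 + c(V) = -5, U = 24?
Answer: 7/2976619140 ≈ 2.3517e-9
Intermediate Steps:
c(V) = -13 (c(V) = -8 - 5 = -13)
Q(p, x) = x/7
o(q, m) = -165 (o(q, m) = (-13 + 24)*(-15) = 11*(-15) = -165)
1/((-2576747 + Q(X(53, -25), -2887))*o(-1580, -172)) = 1/((-2576747 + (⅐)*(-2887))*(-165)) = -1/165/(-2576747 - 2887/7) = -1/165/(-18040116/7) = -7/18040116*(-1/165) = 7/2976619140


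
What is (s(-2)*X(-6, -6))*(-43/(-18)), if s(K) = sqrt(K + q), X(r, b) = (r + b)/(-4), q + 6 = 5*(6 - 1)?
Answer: 43*sqrt(17)/6 ≈ 29.549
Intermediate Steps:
q = 19 (q = -6 + 5*(6 - 1) = -6 + 5*5 = -6 + 25 = 19)
X(r, b) = -b/4 - r/4 (X(r, b) = (b + r)*(-1/4) = -b/4 - r/4)
s(K) = sqrt(19 + K) (s(K) = sqrt(K + 19) = sqrt(19 + K))
(s(-2)*X(-6, -6))*(-43/(-18)) = (sqrt(19 - 2)*(-1/4*(-6) - 1/4*(-6)))*(-43/(-18)) = (sqrt(17)*(3/2 + 3/2))*(-43*(-1/18)) = (sqrt(17)*3)*(43/18) = (3*sqrt(17))*(43/18) = 43*sqrt(17)/6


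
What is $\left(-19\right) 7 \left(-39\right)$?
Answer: $5187$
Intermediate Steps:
$\left(-19\right) 7 \left(-39\right) = \left(-133\right) \left(-39\right) = 5187$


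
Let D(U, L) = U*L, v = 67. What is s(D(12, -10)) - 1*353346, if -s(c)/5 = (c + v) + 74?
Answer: -353451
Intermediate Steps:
D(U, L) = L*U
s(c) = -705 - 5*c (s(c) = -5*((c + 67) + 74) = -5*((67 + c) + 74) = -5*(141 + c) = -705 - 5*c)
s(D(12, -10)) - 1*353346 = (-705 - (-50)*12) - 1*353346 = (-705 - 5*(-120)) - 353346 = (-705 + 600) - 353346 = -105 - 353346 = -353451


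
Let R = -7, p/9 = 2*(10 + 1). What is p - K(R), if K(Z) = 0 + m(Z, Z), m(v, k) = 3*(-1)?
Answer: 201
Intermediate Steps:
p = 198 (p = 9*(2*(10 + 1)) = 9*(2*11) = 9*22 = 198)
m(v, k) = -3
K(Z) = -3 (K(Z) = 0 - 3 = -3)
p - K(R) = 198 - 1*(-3) = 198 + 3 = 201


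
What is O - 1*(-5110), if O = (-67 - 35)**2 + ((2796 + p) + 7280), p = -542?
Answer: 25048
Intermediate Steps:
O = 19938 (O = (-67 - 35)**2 + ((2796 - 542) + 7280) = (-102)**2 + (2254 + 7280) = 10404 + 9534 = 19938)
O - 1*(-5110) = 19938 - 1*(-5110) = 19938 + 5110 = 25048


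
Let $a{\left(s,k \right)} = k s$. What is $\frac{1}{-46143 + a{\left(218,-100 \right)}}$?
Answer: $- \frac{1}{67943} \approx -1.4718 \cdot 10^{-5}$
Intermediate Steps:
$\frac{1}{-46143 + a{\left(218,-100 \right)}} = \frac{1}{-46143 - 21800} = \frac{1}{-67943} = - \frac{1}{67943}$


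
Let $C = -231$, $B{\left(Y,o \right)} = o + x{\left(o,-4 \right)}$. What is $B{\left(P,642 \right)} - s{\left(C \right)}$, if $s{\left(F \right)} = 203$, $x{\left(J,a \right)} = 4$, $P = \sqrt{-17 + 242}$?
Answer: $443$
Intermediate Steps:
$P = 15$ ($P = \sqrt{225} = 15$)
$B{\left(Y,o \right)} = 4 + o$ ($B{\left(Y,o \right)} = o + 4 = 4 + o$)
$B{\left(P,642 \right)} - s{\left(C \right)} = \left(4 + 642\right) - 203 = 646 - 203 = 443$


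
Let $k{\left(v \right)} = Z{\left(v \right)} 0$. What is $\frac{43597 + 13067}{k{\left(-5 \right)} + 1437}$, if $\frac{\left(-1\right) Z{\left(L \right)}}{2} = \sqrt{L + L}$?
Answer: $\frac{18888}{479} \approx 39.432$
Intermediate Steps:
$Z{\left(L \right)} = - 2 \sqrt{2} \sqrt{L}$ ($Z{\left(L \right)} = - 2 \sqrt{L + L} = - 2 \sqrt{2 L} = - 2 \sqrt{2} \sqrt{L}$)
$k{\left(v \right)} = 0$ ($k{\left(v \right)} = - 2 \sqrt{2} \sqrt{v} 0 = 0$)
$\frac{43597 + 13067}{k{\left(-5 \right)} + 1437} = \frac{43597 + 13067}{0 + 1437} = \frac{56664}{1437} = 56664 \cdot \frac{1}{1437} = \frac{18888}{479}$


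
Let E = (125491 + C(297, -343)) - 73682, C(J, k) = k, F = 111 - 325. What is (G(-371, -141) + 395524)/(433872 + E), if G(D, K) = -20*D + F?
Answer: 201365/242669 ≈ 0.82979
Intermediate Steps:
F = -214
G(D, K) = -214 - 20*D (G(D, K) = -20*D - 214 = -214 - 20*D)
E = 51466 (E = (125491 - 343) - 73682 = 125148 - 73682 = 51466)
(G(-371, -141) + 395524)/(433872 + E) = ((-214 - 20*(-371)) + 395524)/(433872 + 51466) = ((-214 + 7420) + 395524)/485338 = (7206 + 395524)*(1/485338) = 402730*(1/485338) = 201365/242669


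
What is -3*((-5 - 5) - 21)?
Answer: 93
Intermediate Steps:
-3*((-5 - 5) - 21) = -3*(-10 - 21) = -3*(-31) = 93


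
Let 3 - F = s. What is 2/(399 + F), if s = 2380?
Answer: -1/989 ≈ -0.0010111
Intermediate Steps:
F = -2377 (F = 3 - 1*2380 = 3 - 2380 = -2377)
2/(399 + F) = 2/(399 - 2377) = 2/(-1978) = -1/1978*2 = -1/989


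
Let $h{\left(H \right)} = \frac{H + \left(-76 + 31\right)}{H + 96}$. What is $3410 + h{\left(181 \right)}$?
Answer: $\frac{944706}{277} \approx 3410.5$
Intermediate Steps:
$h{\left(H \right)} = \frac{-45 + H}{96 + H}$ ($h{\left(H \right)} = \frac{H - 45}{96 + H} = \frac{-45 + H}{96 + H}$)
$3410 + h{\left(181 \right)} = 3410 + \frac{-45 + 181}{96 + 181} = 3410 + \frac{1}{277} \cdot 136 = 3410 + \frac{136}{277} = \frac{944706}{277}$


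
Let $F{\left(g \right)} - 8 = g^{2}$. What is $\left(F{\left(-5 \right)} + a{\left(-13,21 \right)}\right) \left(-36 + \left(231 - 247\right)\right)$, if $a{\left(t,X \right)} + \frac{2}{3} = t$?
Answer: $- \frac{3016}{3} \approx -1005.3$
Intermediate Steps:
$a{\left(t,X \right)} = - \frac{2}{3} + t$
$F{\left(g \right)} = 8 + g^{2}$
$\left(F{\left(-5 \right)} + a{\left(-13,21 \right)}\right) \left(-36 + \left(231 - 247\right)\right) = \left(\left(8 + \left(-5\right)^{2}\right) - \frac{41}{3}\right) \left(-36 + \left(231 - 247\right)\right) = \left(\left(8 + 25\right) - \frac{41}{3}\right) \left(-36 - 16\right) = \left(33 - \frac{41}{3}\right) \left(-52\right) = \frac{58}{3} \left(-52\right) = - \frac{3016}{3}$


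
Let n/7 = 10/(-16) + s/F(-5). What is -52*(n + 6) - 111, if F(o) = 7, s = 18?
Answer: -2263/2 ≈ -1131.5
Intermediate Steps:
n = 109/8 (n = 7*(10/(-16) + 18/7) = 7*(10*(-1/16) + 18*(1/7)) = 7*(-5/8 + 18/7) = 7*(109/56) = 109/8 ≈ 13.625)
-52*(n + 6) - 111 = -52*(109/8 + 6) - 111 = -52*157/8 - 111 = -2041/2 - 111 = -2263/2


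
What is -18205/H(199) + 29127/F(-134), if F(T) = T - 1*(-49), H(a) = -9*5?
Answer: 47342/765 ≈ 61.885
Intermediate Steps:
H(a) = -45
F(T) = 49 + T (F(T) = T + 49 = 49 + T)
-18205/H(199) + 29127/F(-134) = -18205/(-45) + 29127/(49 - 134) = -18205*(-1/45) + 29127/(-85) = 3641/9 + 29127*(-1/85) = 3641/9 - 29127/85 = 47342/765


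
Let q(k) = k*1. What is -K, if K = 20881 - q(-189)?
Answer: -21070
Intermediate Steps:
q(k) = k
K = 21070 (K = 20881 - 1*(-189) = 20881 + 189 = 21070)
-K = -1*21070 = -21070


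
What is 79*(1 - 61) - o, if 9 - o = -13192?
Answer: -17941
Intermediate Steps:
o = 13201 (o = 9 - 1*(-13192) = 9 + 13192 = 13201)
79*(1 - 61) - o = 79*(1 - 61) - 1*13201 = 79*(-60) - 13201 = -4740 - 13201 = -17941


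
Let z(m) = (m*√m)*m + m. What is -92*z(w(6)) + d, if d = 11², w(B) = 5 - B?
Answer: 213 - 92*I ≈ 213.0 - 92.0*I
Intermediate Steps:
z(m) = m + m^(5/2) (z(m) = m^(3/2)*m + m = m^(5/2) + m = m + m^(5/2))
d = 121
-92*z(w(6)) + d = -92*((5 - 1*6) + (5 - 1*6)^(5/2)) + 121 = -92*((5 - 6) + (5 - 6)^(5/2)) + 121 = -92*(-1 + (-1)^(5/2)) + 121 = -92*(-1 + I) + 121 = (92 - 92*I) + 121 = 213 - 92*I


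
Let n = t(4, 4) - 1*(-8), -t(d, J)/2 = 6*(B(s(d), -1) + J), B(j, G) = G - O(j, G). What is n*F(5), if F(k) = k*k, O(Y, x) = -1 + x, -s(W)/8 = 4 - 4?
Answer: -1300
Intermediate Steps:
s(W) = 0 (s(W) = -8*(4 - 4) = -8*0 = 0)
F(k) = k²
B(j, G) = 1 (B(j, G) = G - (-1 + G) = G + (1 - G) = 1)
t(d, J) = -12 - 12*J (t(d, J) = -12*(1 + J) = -2*(6 + 6*J) = -12 - 12*J)
n = -52 (n = (-12 - 12*4) - 1*(-8) = (-12 - 48) + 8 = -60 + 8 = -52)
n*F(5) = -52*5² = -52*25 = -1300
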